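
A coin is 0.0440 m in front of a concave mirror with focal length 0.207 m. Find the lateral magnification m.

1/d_i = 1/f − 1/d_o = 1/(0.2070) − 1/(0.0440) = -17.90, so d_i = -0.05588 m.
m = −d_i/d_o = −(-0.05588)/(0.0440) = +1.27.
The image is virtual, upright and enlarged, behind the mirror.

m = +1.27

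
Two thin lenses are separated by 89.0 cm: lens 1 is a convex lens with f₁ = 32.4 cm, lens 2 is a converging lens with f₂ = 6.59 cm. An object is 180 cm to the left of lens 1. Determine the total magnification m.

m = +0.0337

Lens 1: 1/d_i1 = 1/(32.4) − 1/(180) = 0.02531, so d_i1 = 39.51 cm; m₁ = −d_i1/d_o1 = -0.2195.
d_o2 = 89.0 − (39.51) = 49.49 cm.
Lens 2: 1/d_i2 = 1/(6.59) − 1/(49.49) = 0.1315, so d_i2 = 7.602 cm; m₂ = −d_i2/d_o2 = -0.1536.
m = m₁·m₂ = (-0.2195)(-0.1536) = +0.0337.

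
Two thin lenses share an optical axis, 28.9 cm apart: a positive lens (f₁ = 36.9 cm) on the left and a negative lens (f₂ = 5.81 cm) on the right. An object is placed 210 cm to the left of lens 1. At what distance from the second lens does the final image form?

9.17 cm

Lens 1: 1/d_i1 = 1/f₁ − 1/d_o1 = 1/(36.9) − 1/(210) = 0.02234, so d_i1 = 44.77 cm.
The intermediate image is 44.77 cm to the right of lens 1, which lies 15.87 cm to the right of lens 2 — a virtual object — so d_o2 = −15.87 cm.
Lens 2 is diverging, so f₂ = −5.81 cm.
Lens 2: 1/d_i2 = 1/f₂ − 1/d_o2 = 1/(-5.81) − 1/(-15.87) = -0.1091, so d_i2 = -9.17 cm.
The final image is virtual, 9.17 cm to the left of lens 2 (overall magnification ≈ 0.12).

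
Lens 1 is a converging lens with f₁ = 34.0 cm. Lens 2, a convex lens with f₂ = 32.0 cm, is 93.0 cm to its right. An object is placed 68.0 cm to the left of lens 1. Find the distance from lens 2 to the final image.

Lens 1: 1/d_i1 = 1/f₁ − 1/d_o1 = 1/(34.0) − 1/(68.0) = 0.01471, so d_i1 = 68.00 cm.
The intermediate image is 68.00 cm to the right of lens 1, which is 93.0 − (68.00) = 25.00 cm to the left of lens 2, so d_o2 = +25.00 cm.
Lens 2: 1/d_i2 = 1/f₂ − 1/d_o2 = 1/(32.0) − 1/(25.00) = -0.008750, so d_i2 = -114 cm.
The final image is virtual, 114 cm to the left of lens 2 (overall magnification ≈ -4.6).

114 cm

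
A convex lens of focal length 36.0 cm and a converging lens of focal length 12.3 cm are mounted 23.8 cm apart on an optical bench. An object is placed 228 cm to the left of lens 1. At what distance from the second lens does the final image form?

7.46 cm

Lens 1: 1/d_i1 = 1/f₁ − 1/d_o1 = 1/(36.0) − 1/(228) = 0.02339, so d_i1 = 42.75 cm.
The intermediate image is 42.75 cm to the right of lens 1, which lies 18.95 cm to the right of lens 2 — a virtual object — so d_o2 = −18.95 cm.
Lens 2: 1/d_i2 = 1/f₂ − 1/d_o2 = 1/(12.3) − 1/(-18.95) = 0.1341, so d_i2 = 7.46 cm.
The final image is real, 7.46 cm to the right of lens 2 (overall magnification ≈ -0.074).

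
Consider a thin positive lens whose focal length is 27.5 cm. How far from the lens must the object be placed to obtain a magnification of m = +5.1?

22.1 cm

m = −d_i/d_o ⇒ d_i = −m·d_o.
1/f = 1/d_o + 1/d_i = 1/d_o − 1/(m·d_o) = (1 − 1/m)/d_o, so d_o = f(1 − 1/m) = (27.50)(1 − 1/(+5.1)) = 22.1 cm.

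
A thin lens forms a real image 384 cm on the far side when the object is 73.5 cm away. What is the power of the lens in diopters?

d_i = +384 cm.
1/f = 1/d_o + 1/d_i = 1/(73.5) + 1/(384) = 0.01621 cm⁻¹.
f = 61.69 cm = 0.6169 m, so P = 1/f = +1.62 D.

P = +1.62 D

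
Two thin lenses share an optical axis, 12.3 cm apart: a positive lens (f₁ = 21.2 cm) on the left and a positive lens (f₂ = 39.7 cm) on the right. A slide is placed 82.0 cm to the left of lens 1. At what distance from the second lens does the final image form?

Lens 1: 1/d_i1 = 1/f₁ − 1/d_o1 = 1/(21.2) − 1/(82.0) = 0.03497, so d_i1 = 28.59 cm.
The intermediate image is 28.59 cm to the right of lens 1, which lies 16.29 cm to the right of lens 2 — a virtual object — so d_o2 = −16.29 cm.
Lens 2: 1/d_i2 = 1/f₂ − 1/d_o2 = 1/(39.7) − 1/(-16.29) = 0.08658, so d_i2 = 11.6 cm.
The final image is real, 11.6 cm to the right of lens 2 (overall magnification ≈ -0.25).

11.6 cm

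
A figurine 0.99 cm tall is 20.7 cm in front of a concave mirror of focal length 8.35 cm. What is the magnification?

1/d_i = 1/f − 1/d_o = 1/(8.350) − 1/(20.7) = 0.07145, so d_i = 14.00 cm.
m = −d_i/d_o = −(14.00)/(20.7) = -0.676.
The image is real, inverted and reduced, in front of the mirror.

m = -0.676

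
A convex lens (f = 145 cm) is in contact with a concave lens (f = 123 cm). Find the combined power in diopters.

P₁ = 1/f₁ = 1/(1.45 m) = +0.6897 D; P₂ = 1/f₂ = 1/(-1.23 m) = -0.8130 D.
For thin lenses in contact, P = P₁ + P₂ = (+0.6897) + (-0.8130) = -0.123 D.

P = -0.123 D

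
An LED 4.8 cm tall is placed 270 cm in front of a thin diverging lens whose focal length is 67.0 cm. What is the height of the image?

For a diverging lens, f = -67.0 cm.
1/d_i = 1/f − 1/d_o = 1/(-67.00) − 1/(270) = -0.01863, so d_i = -53.68 cm.
m = −d_i/d_o = +0.1988.
|h_i| = |m|·h_o = 0.1988 × 4.8 = 0.954 cm. The image is virtual, upright and reduced, on the same side as the object.

0.954 cm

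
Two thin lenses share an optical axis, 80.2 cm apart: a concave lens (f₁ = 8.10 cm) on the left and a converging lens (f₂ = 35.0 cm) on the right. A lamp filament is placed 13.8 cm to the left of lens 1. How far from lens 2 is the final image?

59.4 cm

Lens 1 is diverging, so f₁ = −8.10 cm.
Lens 1: 1/d_i1 = 1/f₁ − 1/d_o1 = 1/(-8.10) − 1/(13.8) = -0.1959, so d_i1 = -5.104 cm.
The intermediate image is 5.104 cm to the left of lens 1 (virtual), which is 80.2 − (-5.104) = 85.30 cm to the left of lens 2, so d_o2 = +85.30 cm.
Lens 2: 1/d_i2 = 1/f₂ − 1/d_o2 = 1/(35.0) − 1/(85.30) = 0.01685, so d_i2 = 59.4 cm.
The final image is real, 59.4 cm to the right of lens 2 (overall magnification ≈ -0.26).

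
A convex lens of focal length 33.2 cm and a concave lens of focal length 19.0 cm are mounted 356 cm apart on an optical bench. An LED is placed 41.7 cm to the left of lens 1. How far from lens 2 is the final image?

Lens 1: 1/d_i1 = 1/f₁ − 1/d_o1 = 1/(33.2) − 1/(41.7) = 0.006140, so d_i1 = 162.9 cm.
The intermediate image is 162.9 cm to the right of lens 1, which is 356 − (162.9) = 193.1 cm to the left of lens 2, so d_o2 = +193.1 cm.
Lens 2 is diverging, so f₂ = −19.0 cm.
Lens 2: 1/d_i2 = 1/f₂ − 1/d_o2 = 1/(-19.0) − 1/(193.1) = -0.05781, so d_i2 = -17.3 cm.
The final image is virtual, 17.3 cm to the left of lens 2 (overall magnification ≈ -0.35).

17.3 cm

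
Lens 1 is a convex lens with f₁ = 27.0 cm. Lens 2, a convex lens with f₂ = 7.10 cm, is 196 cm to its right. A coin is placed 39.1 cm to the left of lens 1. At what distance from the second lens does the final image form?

7.60 cm

Lens 1: 1/d_i1 = 1/f₁ − 1/d_o1 = 1/(27.0) − 1/(39.1) = 0.01146, so d_i1 = 87.25 cm.
The intermediate image is 87.25 cm to the right of lens 1, which is 196 − (87.25) = 108.8 cm to the left of lens 2, so d_o2 = +108.8 cm.
Lens 2: 1/d_i2 = 1/f₂ − 1/d_o2 = 1/(7.10) − 1/(108.8) = 0.1317, so d_i2 = 7.60 cm.
The final image is real, 7.60 cm to the right of lens 2 (overall magnification ≈ 0.16).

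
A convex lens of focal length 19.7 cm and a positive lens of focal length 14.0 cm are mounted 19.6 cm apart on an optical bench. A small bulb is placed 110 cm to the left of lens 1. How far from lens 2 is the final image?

Lens 1: 1/d_i1 = 1/f₁ − 1/d_o1 = 1/(19.7) − 1/(110) = 0.04167, so d_i1 = 24.00 cm.
The intermediate image is 24.00 cm to the right of lens 1, which lies 4.400 cm to the right of lens 2 — a virtual object — so d_o2 = −4.400 cm.
Lens 2: 1/d_i2 = 1/f₂ − 1/d_o2 = 1/(14.0) − 1/(-4.400) = 0.2987, so d_i2 = 3.35 cm.
The final image is real, 3.35 cm to the right of lens 2 (overall magnification ≈ -0.17).

3.35 cm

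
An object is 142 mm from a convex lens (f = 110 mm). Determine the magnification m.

m = -3.44

1/d_i = 1/f − 1/d_o = 1/(110.0) − 1/(142) = 0.002049, so d_i = 488.1 mm.
m = −d_i/d_o = −(488.1)/(142) = -3.44.
The image is real, inverted and enlarged, on the far side of the lens.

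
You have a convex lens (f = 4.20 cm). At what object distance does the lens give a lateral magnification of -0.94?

8.67 cm

m = −d_i/d_o ⇒ d_i = −m·d_o.
1/f = 1/d_o + 1/d_i = 1/d_o − 1/(m·d_o) = (1 − 1/m)/d_o, so d_o = f(1 − 1/m) = (4.200)(1 − 1/(-0.94)) = 8.67 cm.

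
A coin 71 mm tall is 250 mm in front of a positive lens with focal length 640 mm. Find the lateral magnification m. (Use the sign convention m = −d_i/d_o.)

m = +1.64

1/d_i = 1/f − 1/d_o = 1/(640.0) − 1/(250) = -0.002437, so d_i = -410.3 mm.
m = −d_i/d_o = −(-410.3)/(250) = +1.64.
The image is virtual, upright and enlarged, on the same side as the object.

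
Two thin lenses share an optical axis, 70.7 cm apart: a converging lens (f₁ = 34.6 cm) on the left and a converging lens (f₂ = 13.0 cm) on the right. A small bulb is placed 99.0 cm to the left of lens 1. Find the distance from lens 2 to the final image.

50.5 cm

Lens 1: 1/d_i1 = 1/f₁ − 1/d_o1 = 1/(34.6) − 1/(99.0) = 0.01880, so d_i1 = 53.19 cm.
The intermediate image is 53.19 cm to the right of lens 1, which is 70.7 − (53.19) = 17.51 cm to the left of lens 2, so d_o2 = +17.51 cm.
Lens 2: 1/d_i2 = 1/f₂ − 1/d_o2 = 1/(13.0) − 1/(17.51) = 0.01981, so d_i2 = 50.5 cm.
The final image is real, 50.5 cm to the right of lens 2 (overall magnification ≈ 1.5).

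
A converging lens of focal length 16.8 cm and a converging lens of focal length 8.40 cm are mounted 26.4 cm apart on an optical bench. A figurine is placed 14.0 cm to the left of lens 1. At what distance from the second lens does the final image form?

9.09 cm

Lens 1: 1/d_i1 = 1/f₁ − 1/d_o1 = 1/(16.8) − 1/(14.0) = -0.01190, so d_i1 = -84.00 cm.
The intermediate image is 84.00 cm to the left of lens 1 (virtual), which is 26.4 − (-84.00) = 110.4 cm to the left of lens 2, so d_o2 = +110.4 cm.
Lens 2: 1/d_i2 = 1/f₂ − 1/d_o2 = 1/(8.40) − 1/(110.4) = 0.1100, so d_i2 = 9.09 cm.
The final image is real, 9.09 cm to the right of lens 2 (overall magnification ≈ -0.49).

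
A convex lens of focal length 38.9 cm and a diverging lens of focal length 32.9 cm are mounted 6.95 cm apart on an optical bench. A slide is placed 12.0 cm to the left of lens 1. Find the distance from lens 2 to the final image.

14.0 cm

Lens 1: 1/d_i1 = 1/f₁ − 1/d_o1 = 1/(38.9) − 1/(12.0) = -0.05763, so d_i1 = -17.35 cm.
The intermediate image is 17.35 cm to the left of lens 1 (virtual), which is 6.95 − (-17.35) = 24.30 cm to the left of lens 2, so d_o2 = +24.30 cm.
Lens 2 is diverging, so f₂ = −32.9 cm.
Lens 2: 1/d_i2 = 1/f₂ − 1/d_o2 = 1/(-32.9) − 1/(24.30) = -0.07155, so d_i2 = -14.0 cm.
The final image is virtual, 14.0 cm to the left of lens 2 (overall magnification ≈ 0.83).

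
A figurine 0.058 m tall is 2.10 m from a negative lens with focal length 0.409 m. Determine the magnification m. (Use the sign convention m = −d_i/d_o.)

For a negative lens, f = -0.409 m.
1/d_i = 1/f − 1/d_o = 1/(-0.4090) − 1/(2.10) = -2.921, so d_i = -0.3423 m.
m = −d_i/d_o = −(-0.3423)/(2.10) = +0.163.
The image is virtual, upright and reduced, on the same side as the object.

m = +0.163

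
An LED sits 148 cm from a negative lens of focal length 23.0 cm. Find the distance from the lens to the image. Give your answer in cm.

19.9 cm

For a negative lens, f = -23.0 cm.
Lens equation: 1/v = 1/f − 1/u = 1/(-23.00) − 1/(148) = -0.04348 − 0.006757 = -0.05024, so v = -19.9 cm.
The image is virtual, upright and reduced, on the same side as the object.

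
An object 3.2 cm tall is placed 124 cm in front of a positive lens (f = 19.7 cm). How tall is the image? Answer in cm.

1/d_i = 1/f − 1/d_o = 1/(19.70) − 1/(124) = 0.04270, so d_i = 23.42 cm.
m = −d_i/d_o = -0.1889.
|h_i| = |m|·h_o = 0.1889 × 3.2 = 0.604 cm. The image is real, inverted and reduced, on the far side of the lens.

0.604 cm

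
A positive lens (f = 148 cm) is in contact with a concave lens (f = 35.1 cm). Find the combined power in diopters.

P₁ = 1/f₁ = 1/(1.48 m) = +0.6757 D; P₂ = 1/f₂ = 1/(-0.351 m) = -2.849 D.
For thin lenses in contact, P = P₁ + P₂ = (+0.6757) + (-2.849) = -2.17 D.

P = -2.17 D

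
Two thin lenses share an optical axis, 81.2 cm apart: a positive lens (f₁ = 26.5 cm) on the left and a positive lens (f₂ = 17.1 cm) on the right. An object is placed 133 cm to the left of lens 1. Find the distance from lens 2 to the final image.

26.5 cm

Lens 1: 1/d_i1 = 1/f₁ − 1/d_o1 = 1/(26.5) − 1/(133) = 0.03022, so d_i1 = 33.09 cm.
The intermediate image is 33.09 cm to the right of lens 1, which is 81.2 − (33.09) = 48.11 cm to the left of lens 2, so d_o2 = +48.11 cm.
Lens 2: 1/d_i2 = 1/f₂ − 1/d_o2 = 1/(17.1) − 1/(48.11) = 0.03769, so d_i2 = 26.5 cm.
The final image is real, 26.5 cm to the right of lens 2 (overall magnification ≈ 0.14).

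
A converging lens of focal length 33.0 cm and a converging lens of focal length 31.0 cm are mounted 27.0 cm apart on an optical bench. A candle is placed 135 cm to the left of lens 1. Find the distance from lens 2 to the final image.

10.8 cm

Lens 1: 1/d_i1 = 1/f₁ − 1/d_o1 = 1/(33.0) − 1/(135) = 0.02290, so d_i1 = 43.68 cm.
The intermediate image is 43.68 cm to the right of lens 1, which lies 16.68 cm to the right of lens 2 — a virtual object — so d_o2 = −16.68 cm.
Lens 2: 1/d_i2 = 1/f₂ − 1/d_o2 = 1/(31.0) − 1/(-16.68) = 0.09221, so d_i2 = 10.8 cm.
The final image is real, 10.8 cm to the right of lens 2 (overall magnification ≈ -0.21).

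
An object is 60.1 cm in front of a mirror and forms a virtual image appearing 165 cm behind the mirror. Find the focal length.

Virtual image ⇒ d_i = −165 cm.
1/f = 1/d_o + 1/d_i = 1/(60.1) + 1/(-165) = 0.01058, so f = 94.5 cm.
Since f is positive, the mirror is concave.

f = 94.5 cm (concave)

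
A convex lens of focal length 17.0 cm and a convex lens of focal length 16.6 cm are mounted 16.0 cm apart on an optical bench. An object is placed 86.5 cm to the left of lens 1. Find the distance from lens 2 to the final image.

Lens 1: 1/d_i1 = 1/f₁ − 1/d_o1 = 1/(17.0) − 1/(86.5) = 0.04726, so d_i1 = 21.16 cm.
The intermediate image is 21.16 cm to the right of lens 1, which lies 5.160 cm to the right of lens 2 — a virtual object — so d_o2 = −5.160 cm.
Lens 2: 1/d_i2 = 1/f₂ − 1/d_o2 = 1/(16.6) − 1/(-5.160) = 0.2540, so d_i2 = 3.94 cm.
The final image is real, 3.94 cm to the right of lens 2 (overall magnification ≈ -0.19).

3.94 cm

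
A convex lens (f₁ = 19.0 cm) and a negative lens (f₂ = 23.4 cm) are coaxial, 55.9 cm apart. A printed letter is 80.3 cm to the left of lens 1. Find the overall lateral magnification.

m = -0.133

Lens 1: 1/d_i1 = 1/(19.0) − 1/(80.3) = 0.04018, so d_i1 = 24.89 cm; m₁ = −d_i1/d_o1 = -0.3100.
d_o2 = 55.9 − (24.89) = 31.01 cm.
f₂ = −23.4 cm (diverging).
Lens 2: 1/d_i2 = 1/(-23.4) − 1/(31.01) = -0.07498, so d_i2 = -13.34 cm; m₂ = −d_i2/d_o2 = +0.4301.
m = m₁·m₂ = (-0.3100)(+0.4301) = -0.133.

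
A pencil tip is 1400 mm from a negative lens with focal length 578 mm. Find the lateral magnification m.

m = +0.292

For a negative lens, f = -578 mm.
1/d_i = 1/f − 1/d_o = 1/(-578.0) − 1/(1400) = -0.002444, so d_i = -409.1 mm.
m = −d_i/d_o = −(-409.1)/(1400) = +0.292.
The image is virtual, upright and reduced, on the same side as the object.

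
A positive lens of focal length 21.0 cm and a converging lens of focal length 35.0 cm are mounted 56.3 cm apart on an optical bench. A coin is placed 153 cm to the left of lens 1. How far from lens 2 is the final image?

368 cm

Lens 1: 1/d_i1 = 1/f₁ − 1/d_o1 = 1/(21.0) − 1/(153) = 0.04108, so d_i1 = 24.34 cm.
The intermediate image is 24.34 cm to the right of lens 1, which is 56.3 − (24.34) = 31.96 cm to the left of lens 2, so d_o2 = +31.96 cm.
Lens 2: 1/d_i2 = 1/f₂ − 1/d_o2 = 1/(35.0) − 1/(31.96) = -0.002718, so d_i2 = -368 cm.
The final image is virtual, 368 cm to the left of lens 2 (overall magnification ≈ -1.8).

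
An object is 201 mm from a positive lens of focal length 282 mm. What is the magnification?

1/d_i = 1/f − 1/d_o = 1/(282.0) − 1/(201) = -0.001429, so d_i = -699.8 mm.
m = −d_i/d_o = −(-699.8)/(201) = +3.48.
The image is virtual, upright and enlarged, on the same side as the object.

m = +3.48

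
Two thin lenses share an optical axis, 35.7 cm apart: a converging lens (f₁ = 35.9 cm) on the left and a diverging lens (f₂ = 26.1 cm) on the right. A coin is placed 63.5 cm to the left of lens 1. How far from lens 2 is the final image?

58.9 cm

Lens 1: 1/d_i1 = 1/f₁ − 1/d_o1 = 1/(35.9) − 1/(63.5) = 0.01211, so d_i1 = 82.60 cm.
The intermediate image is 82.60 cm to the right of lens 1, which lies 46.90 cm to the right of lens 2 — a virtual object — so d_o2 = −46.90 cm.
Lens 2 is diverging, so f₂ = −26.1 cm.
Lens 2: 1/d_i2 = 1/f₂ − 1/d_o2 = 1/(-26.1) − 1/(-46.90) = -0.01699, so d_i2 = -58.9 cm.
The final image is virtual, 58.9 cm to the left of lens 2 (overall magnification ≈ 1.6).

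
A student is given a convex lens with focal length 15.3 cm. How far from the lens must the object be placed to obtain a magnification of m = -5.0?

18.4 cm

m = −d_i/d_o ⇒ d_i = −m·d_o.
1/f = 1/d_o + 1/d_i = 1/d_o − 1/(m·d_o) = (1 − 1/m)/d_o, so d_o = f(1 − 1/m) = (15.30)(1 − 1/(-5.0)) = 18.4 cm.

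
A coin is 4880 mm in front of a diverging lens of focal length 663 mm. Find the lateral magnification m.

m = +0.120

For a diverging lens, f = -663 mm.
1/d_i = 1/f − 1/d_o = 1/(-663.0) − 1/(4880) = -0.001713, so d_i = -583.7 mm.
m = −d_i/d_o = −(-583.7)/(4880) = +0.120.
The image is virtual, upright and reduced, on the same side as the object.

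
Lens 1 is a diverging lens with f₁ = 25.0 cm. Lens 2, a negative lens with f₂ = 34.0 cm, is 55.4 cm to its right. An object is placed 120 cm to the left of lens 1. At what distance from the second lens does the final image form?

Lens 1 is diverging, so f₁ = −25.0 cm.
Lens 1: 1/d_i1 = 1/f₁ − 1/d_o1 = 1/(-25.0) − 1/(120) = -0.04833, so d_i1 = -20.69 cm.
The intermediate image is 20.69 cm to the left of lens 1 (virtual), which is 55.4 − (-20.69) = 76.09 cm to the left of lens 2, so d_o2 = +76.09 cm.
Lens 2 is diverging, so f₂ = −34.0 cm.
Lens 2: 1/d_i2 = 1/f₂ − 1/d_o2 = 1/(-34.0) − 1/(76.09) = -0.04255, so d_i2 = -23.5 cm.
The final image is virtual, 23.5 cm to the left of lens 2 (overall magnification ≈ 0.053).

23.5 cm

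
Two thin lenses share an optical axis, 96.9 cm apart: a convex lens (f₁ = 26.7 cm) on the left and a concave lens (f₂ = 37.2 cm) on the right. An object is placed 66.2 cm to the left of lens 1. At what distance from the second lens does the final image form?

21.7 cm

Lens 1: 1/d_i1 = 1/f₁ − 1/d_o1 = 1/(26.7) − 1/(66.2) = 0.02235, so d_i1 = 44.75 cm.
The intermediate image is 44.75 cm to the right of lens 1, which is 96.9 − (44.75) = 52.15 cm to the left of lens 2, so d_o2 = +52.15 cm.
Lens 2 is diverging, so f₂ = −37.2 cm.
Lens 2: 1/d_i2 = 1/f₂ − 1/d_o2 = 1/(-37.2) − 1/(52.15) = -0.04606, so d_i2 = -21.7 cm.
The final image is virtual, 21.7 cm to the left of lens 2 (overall magnification ≈ -0.28).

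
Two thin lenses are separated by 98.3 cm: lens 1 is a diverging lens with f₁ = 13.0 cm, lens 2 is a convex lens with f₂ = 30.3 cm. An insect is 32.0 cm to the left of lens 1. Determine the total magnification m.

m = -0.113

f₁ = −13.0 cm (diverging).
Lens 1: 1/d_i1 = 1/(-13.0) − 1/(32.0) = -0.1082, so d_i1 = -9.244 cm; m₁ = −d_i1/d_o1 = +0.2889.
d_o2 = 98.3 − (-9.244) = 107.5 cm.
Lens 2: 1/d_i2 = 1/(30.3) − 1/(107.5) = 0.02370, so d_i2 = 42.19 cm; m₂ = −d_i2/d_o2 = -0.3925.
m = m₁·m₂ = (+0.2889)(-0.3925) = -0.113.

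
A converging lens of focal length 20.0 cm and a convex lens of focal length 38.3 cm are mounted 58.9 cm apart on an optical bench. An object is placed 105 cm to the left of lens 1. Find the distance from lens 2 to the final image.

319 cm

Lens 1: 1/d_i1 = 1/f₁ − 1/d_o1 = 1/(20.0) − 1/(105) = 0.04048, so d_i1 = 24.71 cm.
The intermediate image is 24.71 cm to the right of lens 1, which is 58.9 − (24.71) = 34.19 cm to the left of lens 2, so d_o2 = +34.19 cm.
Lens 2: 1/d_i2 = 1/f₂ − 1/d_o2 = 1/(38.3) − 1/(34.19) = -0.003139, so d_i2 = -319 cm.
The final image is virtual, 319 cm to the left of lens 2 (overall magnification ≈ -2.2).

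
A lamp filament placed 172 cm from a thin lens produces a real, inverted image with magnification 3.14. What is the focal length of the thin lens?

m = −d_i/d_o ⇒ d_i = −m·d_o = −(-3.14)·(172) = 540.1 cm.
1/f = 1/d_o + 1/d_i = 1/(172) + 1/(540.1) = 0.007665, so f = 130 cm.
Since f is positive, the thin lens is converging.

f = 130 cm (converging)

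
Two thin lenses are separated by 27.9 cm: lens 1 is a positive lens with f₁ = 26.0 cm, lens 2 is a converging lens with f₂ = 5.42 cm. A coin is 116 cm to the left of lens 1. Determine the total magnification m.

m = -0.142

Lens 1: 1/d_i1 = 1/(26.0) − 1/(116) = 0.02984, so d_i1 = 33.51 cm; m₁ = −d_i1/d_o1 = -0.2889.
d_o2 = 27.9 − (33.51) = -5.610 cm (virtual object).
Lens 2: 1/d_i2 = 1/(5.42) − 1/(-5.610) = 0.3628, so d_i2 = 2.757 cm; m₂ = −d_i2/d_o2 = +0.4914.
m = m₁·m₂ = (-0.2889)(+0.4914) = -0.142.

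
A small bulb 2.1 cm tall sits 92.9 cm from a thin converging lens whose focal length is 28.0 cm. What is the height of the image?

0.906 cm

1/d_i = 1/f − 1/d_o = 1/(28.00) − 1/(92.9) = 0.02495, so d_i = 40.08 cm.
m = −d_i/d_o = -0.4314.
|h_i| = |m|·h_o = 0.4314 × 2.1 = 0.906 cm. The image is real, inverted and reduced, on the far side of the lens.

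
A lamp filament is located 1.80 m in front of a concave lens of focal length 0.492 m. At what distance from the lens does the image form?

For a concave lens, f = -0.492 m.
Thin-lens equation: 1/q = 1/f − 1/p = 1/(-0.4920) − 1/(1.80) = -2.033 − 0.5556 = -2.588, so q = -0.386 m.
The image is virtual, upright and reduced, on the same side as the object.

0.386 m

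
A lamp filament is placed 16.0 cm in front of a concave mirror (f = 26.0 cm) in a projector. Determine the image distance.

41.6 cm

Mirror equation: 1/s_i = 1/f − 1/s_o = 1/(26.00) − 1/(16.0) = 0.03846 − 0.06250 = -0.02404, so s_i = -41.6 cm.
The image is virtual, upright and enlarged, behind the mirror.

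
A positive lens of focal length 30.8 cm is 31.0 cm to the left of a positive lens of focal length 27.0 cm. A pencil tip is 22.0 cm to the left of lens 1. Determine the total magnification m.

m = -1.17

Lens 1: 1/d_i1 = 1/(30.8) − 1/(22.0) = -0.01299, so d_i1 = -77.00 cm; m₁ = −d_i1/d_o1 = +3.500.
d_o2 = 31.0 − (-77.00) = 108.0 cm.
Lens 2: 1/d_i2 = 1/(27.0) − 1/(108.0) = 0.02778, so d_i2 = 36.00 cm; m₂ = −d_i2/d_o2 = -0.3333.
m = m₁·m₂ = (+3.500)(-0.3333) = -1.17.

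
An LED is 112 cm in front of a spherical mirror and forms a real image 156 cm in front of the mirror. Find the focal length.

f = 65.2 cm (concave)

Real image ⇒ d_i = +156 cm.
1/f = 1/d_o + 1/d_i = 1/(112) + 1/(156) = 0.01534, so f = 65.2 cm.
Since f is positive, the spherical mirror is concave.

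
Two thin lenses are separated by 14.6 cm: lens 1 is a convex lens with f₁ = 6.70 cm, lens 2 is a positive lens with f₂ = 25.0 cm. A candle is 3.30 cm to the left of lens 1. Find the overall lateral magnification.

Lens 1: 1/d_i1 = 1/(6.70) − 1/(3.30) = -0.1538, so d_i1 = -6.503 cm; m₁ = −d_i1/d_o1 = +1.971.
d_o2 = 14.6 − (-6.503) = 21.10 cm.
Lens 2: 1/d_i2 = 1/(25.0) − 1/(21.10) = -0.007393, so d_i2 = -135.3 cm; m₂ = −d_i2/d_o2 = +6.410.
m = m₁·m₂ = (+1.971)(+6.410) = +12.6.

m = +12.6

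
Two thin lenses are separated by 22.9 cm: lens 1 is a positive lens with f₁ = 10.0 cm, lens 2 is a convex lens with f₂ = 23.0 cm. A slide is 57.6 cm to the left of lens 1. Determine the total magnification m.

Lens 1: 1/d_i1 = 1/(10.0) − 1/(57.6) = 0.08264, so d_i1 = 12.10 cm; m₁ = −d_i1/d_o1 = -0.2101.
d_o2 = 22.9 − (12.10) = 10.80 cm.
Lens 2: 1/d_i2 = 1/(23.0) − 1/(10.80) = -0.04911, so d_i2 = -20.36 cm; m₂ = −d_i2/d_o2 = +1.885.
m = m₁·m₂ = (-0.2101)(+1.885) = -0.396.

m = -0.396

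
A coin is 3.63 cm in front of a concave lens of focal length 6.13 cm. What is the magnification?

m = +0.628

For a concave lens, f = -6.13 cm.
1/d_i = 1/f − 1/d_o = 1/(-6.130) − 1/(3.63) = -0.4386, so d_i = -2.280 cm.
m = −d_i/d_o = −(-2.280)/(3.63) = +0.628.
The image is virtual, upright and reduced, on the same side as the object.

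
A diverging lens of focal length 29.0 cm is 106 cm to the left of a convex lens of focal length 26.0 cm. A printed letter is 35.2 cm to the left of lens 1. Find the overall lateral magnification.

f₁ = −29.0 cm (diverging).
Lens 1: 1/d_i1 = 1/(-29.0) − 1/(35.2) = -0.06289, so d_i1 = -15.90 cm; m₁ = −d_i1/d_o1 = +0.4517.
d_o2 = 106 − (-15.90) = 121.9 cm.
Lens 2: 1/d_i2 = 1/(26.0) − 1/(121.9) = 0.03026, so d_i2 = 33.05 cm; m₂ = −d_i2/d_o2 = -0.2711.
m = m₁·m₂ = (+0.4517)(-0.2711) = -0.122.

m = -0.122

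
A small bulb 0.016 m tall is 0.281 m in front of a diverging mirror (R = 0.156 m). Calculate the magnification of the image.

m = +0.217

f = R/2 = 0.156/2 = 0.07800 m; for a diverging mirror, f = -0.07800 m.
1/d_i = 1/f − 1/d_o = 1/(-0.07800) − 1/(0.281) = -16.38, so d_i = -0.06105 m.
m = −d_i/d_o = −(-0.06105)/(0.281) = +0.217.
The image is virtual, upright and reduced, behind the mirror.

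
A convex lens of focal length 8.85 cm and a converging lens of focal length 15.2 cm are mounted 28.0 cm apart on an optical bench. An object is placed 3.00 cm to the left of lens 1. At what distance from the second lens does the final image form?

Lens 1: 1/d_i1 = 1/f₁ − 1/d_o1 = 1/(8.85) − 1/(3.00) = -0.2203, so d_i1 = -4.538 cm.
The intermediate image is 4.538 cm to the left of lens 1 (virtual), which is 28.0 − (-4.538) = 32.54 cm to the left of lens 2, so d_o2 = +32.54 cm.
Lens 2: 1/d_i2 = 1/f₂ − 1/d_o2 = 1/(15.2) − 1/(32.54) = 0.03506, so d_i2 = 28.5 cm.
The final image is real, 28.5 cm to the right of lens 2 (overall magnification ≈ -1.3).

28.5 cm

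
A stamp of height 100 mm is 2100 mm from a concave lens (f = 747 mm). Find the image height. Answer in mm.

For a concave lens, f = -747 mm.
1/d_i = 1/f − 1/d_o = 1/(-747.0) − 1/(2100) = -0.001815, so d_i = -551.0 mm.
m = −d_i/d_o = +0.2624.
|h_i| = |m|·h_o = 0.2624 × 100 = 26.2 mm. The image is virtual, upright and reduced, on the same side as the object.

26.2 mm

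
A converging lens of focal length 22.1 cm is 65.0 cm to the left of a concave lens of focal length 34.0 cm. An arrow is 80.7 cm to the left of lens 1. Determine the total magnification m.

Lens 1: 1/d_i1 = 1/(22.1) − 1/(80.7) = 0.03286, so d_i1 = 30.43 cm; m₁ = −d_i1/d_o1 = -0.3771.
d_o2 = 65.0 − (30.43) = 34.57 cm.
f₂ = −34.0 cm (diverging).
Lens 2: 1/d_i2 = 1/(-34.0) − 1/(34.57) = -0.05834, so d_i2 = -17.14 cm; m₂ = −d_i2/d_o2 = +0.4958.
m = m₁·m₂ = (-0.3771)(+0.4958) = -0.187.

m = -0.187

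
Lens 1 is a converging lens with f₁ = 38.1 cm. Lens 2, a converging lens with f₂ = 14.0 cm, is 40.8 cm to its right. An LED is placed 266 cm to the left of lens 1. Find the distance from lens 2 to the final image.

2.91 cm

Lens 1: 1/d_i1 = 1/f₁ − 1/d_o1 = 1/(38.1) − 1/(266) = 0.02249, so d_i1 = 44.47 cm.
The intermediate image is 44.47 cm to the right of lens 1, which lies 3.670 cm to the right of lens 2 — a virtual object — so d_o2 = −3.670 cm.
Lens 2: 1/d_i2 = 1/f₂ − 1/d_o2 = 1/(14.0) − 1/(-3.670) = 0.3439, so d_i2 = 2.91 cm.
The final image is real, 2.91 cm to the right of lens 2 (overall magnification ≈ -0.13).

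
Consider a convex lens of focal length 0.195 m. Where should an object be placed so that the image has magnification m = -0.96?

0.398 m

m = −d_i/d_o ⇒ d_i = −m·d_o.
1/f = 1/d_o + 1/d_i = 1/d_o − 1/(m·d_o) = (1 − 1/m)/d_o, so d_o = f(1 − 1/m) = (0.1950)(1 − 1/(-0.96)) = 0.398 m.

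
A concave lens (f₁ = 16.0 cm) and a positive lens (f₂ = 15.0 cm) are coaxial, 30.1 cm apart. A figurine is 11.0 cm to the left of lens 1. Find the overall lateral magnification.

f₁ = −16.0 cm (diverging).
Lens 1: 1/d_i1 = 1/(-16.0) − 1/(11.0) = -0.1534, so d_i1 = -6.519 cm; m₁ = −d_i1/d_o1 = +0.5926.
d_o2 = 30.1 − (-6.519) = 36.62 cm.
Lens 2: 1/d_i2 = 1/(15.0) − 1/(36.62) = 0.03936, so d_i2 = 25.41 cm; m₂ = −d_i2/d_o2 = -0.6938.
m = m₁·m₂ = (+0.5926)(-0.6938) = -0.411.

m = -0.411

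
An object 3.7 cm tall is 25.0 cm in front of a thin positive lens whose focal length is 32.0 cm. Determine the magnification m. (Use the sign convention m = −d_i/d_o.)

m = +4.57

1/d_i = 1/f − 1/d_o = 1/(32.00) − 1/(25.0) = -0.008750, so d_i = -114.3 cm.
m = −d_i/d_o = −(-114.3)/(25.0) = +4.57.
The image is virtual, upright and enlarged, on the same side as the object.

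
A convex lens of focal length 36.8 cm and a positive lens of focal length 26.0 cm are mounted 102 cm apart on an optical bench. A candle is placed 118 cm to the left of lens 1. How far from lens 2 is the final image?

56.0 cm

Lens 1: 1/d_i1 = 1/f₁ − 1/d_o1 = 1/(36.8) − 1/(118) = 0.01870, so d_i1 = 53.48 cm.
The intermediate image is 53.48 cm to the right of lens 1, which is 102 − (53.48) = 48.52 cm to the left of lens 2, so d_o2 = +48.52 cm.
Lens 2: 1/d_i2 = 1/f₂ − 1/d_o2 = 1/(26.0) − 1/(48.52) = 0.01785, so d_i2 = 56.0 cm.
The final image is real, 56.0 cm to the right of lens 2 (overall magnification ≈ 0.52).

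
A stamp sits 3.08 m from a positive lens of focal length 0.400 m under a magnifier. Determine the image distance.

0.460 m

Thin-lens equation: 1/q = 1/f − 1/p = 1/(0.4000) − 1/(3.08) = 2.500 − 0.3247 = 2.175, so q = 0.460 m.
The image is real, inverted and reduced, on the far side of the lens.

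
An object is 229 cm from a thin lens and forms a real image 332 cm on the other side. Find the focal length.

Real image ⇒ d_i = +332 cm.
1/f = 1/d_o + 1/d_i = 1/(229) + 1/(332) = 0.007379, so f = 136 cm.
Since f is positive, the thin lens is converging.

f = 136 cm (converging)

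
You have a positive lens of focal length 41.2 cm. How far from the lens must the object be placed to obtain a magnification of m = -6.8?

47.3 cm

m = −d_i/d_o ⇒ d_i = −m·d_o.
1/f = 1/d_o + 1/d_i = 1/d_o − 1/(m·d_o) = (1 − 1/m)/d_o, so d_o = f(1 − 1/m) = (41.20)(1 − 1/(-6.8)) = 47.3 cm.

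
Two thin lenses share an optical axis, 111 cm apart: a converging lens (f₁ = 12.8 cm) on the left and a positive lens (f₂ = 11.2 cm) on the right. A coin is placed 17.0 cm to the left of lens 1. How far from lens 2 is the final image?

13.8 cm

Lens 1: 1/d_i1 = 1/f₁ − 1/d_o1 = 1/(12.8) − 1/(17.0) = 0.01930, so d_i1 = 51.81 cm.
The intermediate image is 51.81 cm to the right of lens 1, which is 111 − (51.81) = 59.19 cm to the left of lens 2, so d_o2 = +59.19 cm.
Lens 2: 1/d_i2 = 1/f₂ − 1/d_o2 = 1/(11.2) − 1/(59.19) = 0.07239, so d_i2 = 13.8 cm.
The final image is real, 13.8 cm to the right of lens 2 (overall magnification ≈ 0.71).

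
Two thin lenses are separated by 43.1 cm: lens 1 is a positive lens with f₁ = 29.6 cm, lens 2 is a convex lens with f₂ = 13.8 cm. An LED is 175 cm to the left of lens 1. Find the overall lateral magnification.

m = -0.444

Lens 1: 1/d_i1 = 1/(29.6) − 1/(175) = 0.02807, so d_i1 = 35.63 cm; m₁ = −d_i1/d_o1 = -0.2036.
d_o2 = 43.1 − (35.63) = 7.470 cm.
Lens 2: 1/d_i2 = 1/(13.8) − 1/(7.470) = -0.06141, so d_i2 = -16.29 cm; m₂ = −d_i2/d_o2 = +2.180.
m = m₁·m₂ = (-0.2036)(+2.180) = -0.444.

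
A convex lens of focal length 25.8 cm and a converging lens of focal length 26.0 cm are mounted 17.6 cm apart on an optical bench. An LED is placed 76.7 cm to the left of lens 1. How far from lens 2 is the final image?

Lens 1: 1/d_i1 = 1/f₁ − 1/d_o1 = 1/(25.8) − 1/(76.7) = 0.02572, so d_i1 = 38.88 cm.
The intermediate image is 38.88 cm to the right of lens 1, which lies 21.28 cm to the right of lens 2 — a virtual object — so d_o2 = −21.28 cm.
Lens 2: 1/d_i2 = 1/f₂ − 1/d_o2 = 1/(26.0) − 1/(-21.28) = 0.08545, so d_i2 = 11.7 cm.
The final image is real, 11.7 cm to the right of lens 2 (overall magnification ≈ -0.28).

11.7 cm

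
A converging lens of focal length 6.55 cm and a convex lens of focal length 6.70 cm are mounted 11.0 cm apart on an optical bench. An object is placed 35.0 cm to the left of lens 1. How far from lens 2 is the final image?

Lens 1: 1/d_i1 = 1/f₁ − 1/d_o1 = 1/(6.55) − 1/(35.0) = 0.1241, so d_i1 = 8.058 cm.
The intermediate image is 8.058 cm to the right of lens 1, which is 11.0 − (8.058) = 2.942 cm to the left of lens 2, so d_o2 = +2.942 cm.
Lens 2: 1/d_i2 = 1/f₂ − 1/d_o2 = 1/(6.70) − 1/(2.942) = -0.1907, so d_i2 = -5.25 cm.
The final image is virtual, 5.25 cm to the left of lens 2 (overall magnification ≈ -0.41).

5.25 cm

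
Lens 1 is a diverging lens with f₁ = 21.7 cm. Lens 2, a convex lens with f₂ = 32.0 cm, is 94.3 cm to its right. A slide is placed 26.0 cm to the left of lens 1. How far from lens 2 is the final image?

Lens 1 is diverging, so f₁ = −21.7 cm.
Lens 1: 1/d_i1 = 1/f₁ − 1/d_o1 = 1/(-21.7) − 1/(26.0) = -0.08454, so d_i1 = -11.83 cm.
The intermediate image is 11.83 cm to the left of lens 1 (virtual), which is 94.3 − (-11.83) = 106.1 cm to the left of lens 2, so d_o2 = +106.1 cm.
Lens 2: 1/d_i2 = 1/f₂ − 1/d_o2 = 1/(32.0) − 1/(106.1) = 0.02182, so d_i2 = 45.8 cm.
The final image is real, 45.8 cm to the right of lens 2 (overall magnification ≈ -0.20).

45.8 cm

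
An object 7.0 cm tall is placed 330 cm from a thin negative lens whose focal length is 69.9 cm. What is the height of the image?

For a negative lens, f = -69.9 cm.
1/d_i = 1/f − 1/d_o = 1/(-69.90) − 1/(330) = -0.01734, so d_i = -57.68 cm.
m = −d_i/d_o = +0.1748.
|h_i| = |m|·h_o = 0.1748 × 7.0 = 1.22 cm. The image is virtual, upright and reduced, on the same side as the object.

1.22 cm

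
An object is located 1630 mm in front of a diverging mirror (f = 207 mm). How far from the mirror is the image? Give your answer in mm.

For a diverging mirror, f = -207 mm.
Mirror equation: 1/q = 1/f − 1/p = 1/(-207.0) − 1/(1630) = -0.004831 − 0.0006135 = -0.005444, so q = -184 mm.
The image is virtual, upright and reduced, behind the mirror.

184 mm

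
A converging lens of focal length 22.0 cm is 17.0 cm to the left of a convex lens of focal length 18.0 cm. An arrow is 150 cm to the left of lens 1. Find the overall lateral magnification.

Lens 1: 1/d_i1 = 1/(22.0) − 1/(150) = 0.03879, so d_i1 = 25.78 cm; m₁ = −d_i1/d_o1 = -0.1719.
d_o2 = 17.0 − (25.78) = -8.780 cm (virtual object).
Lens 2: 1/d_i2 = 1/(18.0) − 1/(-8.780) = 0.1695, so d_i2 = 5.901 cm; m₂ = −d_i2/d_o2 = +0.6721.
m = m₁·m₂ = (-0.1719)(+0.6721) = -0.116.

m = -0.116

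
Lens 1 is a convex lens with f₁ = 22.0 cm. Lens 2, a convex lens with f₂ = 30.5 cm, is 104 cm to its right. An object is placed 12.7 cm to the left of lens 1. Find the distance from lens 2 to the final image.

39.5 cm

Lens 1: 1/d_i1 = 1/f₁ − 1/d_o1 = 1/(22.0) − 1/(12.7) = -0.03329, so d_i1 = -30.04 cm.
The intermediate image is 30.04 cm to the left of lens 1 (virtual), which is 104 − (-30.04) = 134.0 cm to the left of lens 2, so d_o2 = +134.0 cm.
Lens 2: 1/d_i2 = 1/f₂ − 1/d_o2 = 1/(30.5) − 1/(134.0) = 0.02532, so d_i2 = 39.5 cm.
The final image is real, 39.5 cm to the right of lens 2 (overall magnification ≈ -0.70).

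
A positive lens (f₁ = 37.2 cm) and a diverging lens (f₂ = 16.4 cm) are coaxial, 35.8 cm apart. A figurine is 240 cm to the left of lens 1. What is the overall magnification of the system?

Lens 1: 1/d_i1 = 1/(37.2) − 1/(240) = 0.02272, so d_i1 = 44.02 cm; m₁ = −d_i1/d_o1 = -0.1834.
d_o2 = 35.8 − (44.02) = -8.220 cm (virtual object).
f₂ = −16.4 cm (diverging).
Lens 2: 1/d_i2 = 1/(-16.4) − 1/(-8.220) = 0.06068, so d_i2 = 16.48 cm; m₂ = −d_i2/d_o2 = +2.005.
m = m₁·m₂ = (-0.1834)(+2.005) = -0.368.

m = -0.368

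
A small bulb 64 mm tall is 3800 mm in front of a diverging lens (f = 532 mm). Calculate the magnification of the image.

m = +0.123

For a diverging lens, f = -532 mm.
1/d_i = 1/f − 1/d_o = 1/(-532.0) − 1/(3800) = -0.002143, so d_i = -466.7 mm.
m = −d_i/d_o = −(-466.7)/(3800) = +0.123.
The image is virtual, upright and reduced, on the same side as the object.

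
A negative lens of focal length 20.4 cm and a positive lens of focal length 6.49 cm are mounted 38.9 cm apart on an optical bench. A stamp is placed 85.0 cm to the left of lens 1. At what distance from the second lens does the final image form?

7.35 cm

Lens 1 is diverging, so f₁ = −20.4 cm.
Lens 1: 1/d_i1 = 1/f₁ − 1/d_o1 = 1/(-20.4) − 1/(85.0) = -0.06078, so d_i1 = -16.45 cm.
The intermediate image is 16.45 cm to the left of lens 1 (virtual), which is 38.9 − (-16.45) = 55.35 cm to the left of lens 2, so d_o2 = +55.35 cm.
Lens 2: 1/d_i2 = 1/f₂ − 1/d_o2 = 1/(6.49) − 1/(55.35) = 0.1360, so d_i2 = 7.35 cm.
The final image is real, 7.35 cm to the right of lens 2 (overall magnification ≈ -0.026).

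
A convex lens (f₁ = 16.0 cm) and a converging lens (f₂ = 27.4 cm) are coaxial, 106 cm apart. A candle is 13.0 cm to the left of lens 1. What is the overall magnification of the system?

m = -0.988

Lens 1: 1/d_i1 = 1/(16.0) − 1/(13.0) = -0.01442, so d_i1 = -69.33 cm; m₁ = −d_i1/d_o1 = +5.333.
d_o2 = 106 − (-69.33) = 175.3 cm.
Lens 2: 1/d_i2 = 1/(27.4) − 1/(175.3) = 0.03079, so d_i2 = 32.48 cm; m₂ = −d_i2/d_o2 = -0.1853.
m = m₁·m₂ = (+5.333)(-0.1853) = -0.988.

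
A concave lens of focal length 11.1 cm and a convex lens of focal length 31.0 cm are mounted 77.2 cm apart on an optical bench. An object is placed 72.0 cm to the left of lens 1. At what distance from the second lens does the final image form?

Lens 1 is diverging, so f₁ = −11.1 cm.
Lens 1: 1/d_i1 = 1/f₁ − 1/d_o1 = 1/(-11.1) − 1/(72.0) = -0.1040, so d_i1 = -9.617 cm.
The intermediate image is 9.617 cm to the left of lens 1 (virtual), which is 77.2 − (-9.617) = 86.82 cm to the left of lens 2, so d_o2 = +86.82 cm.
Lens 2: 1/d_i2 = 1/f₂ − 1/d_o2 = 1/(31.0) − 1/(86.82) = 0.02074, so d_i2 = 48.2 cm.
The final image is real, 48.2 cm to the right of lens 2 (overall magnification ≈ -0.074).

48.2 cm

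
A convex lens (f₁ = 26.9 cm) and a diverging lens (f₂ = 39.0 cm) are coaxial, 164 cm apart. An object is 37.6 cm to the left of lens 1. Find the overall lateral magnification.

m = -0.904

Lens 1: 1/d_i1 = 1/(26.9) − 1/(37.6) = 0.01058, so d_i1 = 94.53 cm; m₁ = −d_i1/d_o1 = -2.514.
d_o2 = 164 − (94.53) = 69.47 cm.
f₂ = −39.0 cm (diverging).
Lens 2: 1/d_i2 = 1/(-39.0) − 1/(69.47) = -0.04004, so d_i2 = -24.98 cm; m₂ = −d_i2/d_o2 = +0.3595.
m = m₁·m₂ = (-2.514)(+0.3595) = -0.904.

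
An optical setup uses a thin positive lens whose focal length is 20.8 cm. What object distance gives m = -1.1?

39.7 cm

m = −d_i/d_o ⇒ d_i = −m·d_o.
1/f = 1/d_o + 1/d_i = 1/d_o − 1/(m·d_o) = (1 − 1/m)/d_o, so d_o = f(1 − 1/m) = (20.80)(1 − 1/(-1.1)) = 39.7 cm.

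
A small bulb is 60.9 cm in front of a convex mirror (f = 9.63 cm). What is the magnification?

m = +0.137

For a convex mirror, f = -9.63 cm.
1/d_i = 1/f − 1/d_o = 1/(-9.630) − 1/(60.9) = -0.1203, so d_i = -8.315 cm.
m = −d_i/d_o = −(-8.315)/(60.9) = +0.137.
The image is virtual, upright and reduced, behind the mirror.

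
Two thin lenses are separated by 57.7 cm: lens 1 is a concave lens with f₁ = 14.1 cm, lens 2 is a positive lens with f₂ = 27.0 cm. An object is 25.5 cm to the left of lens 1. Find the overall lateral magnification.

f₁ = −14.1 cm (diverging).
Lens 1: 1/d_i1 = 1/(-14.1) − 1/(25.5) = -0.1101, so d_i1 = -9.080 cm; m₁ = −d_i1/d_o1 = +0.3561.
d_o2 = 57.7 − (-9.080) = 66.78 cm.
Lens 2: 1/d_i2 = 1/(27.0) − 1/(66.78) = 0.02206, so d_i2 = 45.33 cm; m₂ = −d_i2/d_o2 = -0.6787.
m = m₁·m₂ = (+0.3561)(-0.6787) = -0.242.

m = -0.242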